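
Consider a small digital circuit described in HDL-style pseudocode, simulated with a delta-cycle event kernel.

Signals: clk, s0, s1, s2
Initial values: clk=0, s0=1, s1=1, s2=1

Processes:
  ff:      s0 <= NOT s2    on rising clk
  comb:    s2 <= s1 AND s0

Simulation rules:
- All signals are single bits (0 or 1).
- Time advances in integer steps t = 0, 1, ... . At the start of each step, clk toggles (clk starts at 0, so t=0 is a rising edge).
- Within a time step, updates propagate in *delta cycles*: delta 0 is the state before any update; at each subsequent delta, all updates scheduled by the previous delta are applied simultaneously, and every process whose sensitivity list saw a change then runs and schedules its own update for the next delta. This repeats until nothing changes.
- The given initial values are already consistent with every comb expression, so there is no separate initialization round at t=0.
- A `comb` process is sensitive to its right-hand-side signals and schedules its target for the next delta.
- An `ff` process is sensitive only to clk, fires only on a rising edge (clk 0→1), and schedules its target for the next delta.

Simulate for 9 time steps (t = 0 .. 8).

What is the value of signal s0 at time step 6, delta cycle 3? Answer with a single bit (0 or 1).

1

t0.Δ0 s2=1 s1=1 clk=0 s0=1
t0.Δ1 s2=1 s1=1 clk=1 s0=1
t0.Δ2 s2=1 s1=1 clk=1 s0=0
t0.Δ3 s2=0 s1=1 clk=1 s0=0
t1.Δ0 s2=0 s1=1 clk=1 s0=0
t1.Δ1 s2=0 s1=1 clk=0 s0=0
t2.Δ0 s2=0 s1=1 clk=0 s0=0
t2.Δ1 s2=0 s1=1 clk=1 s0=0
t2.Δ2 s2=0 s1=1 clk=1 s0=1
t2.Δ3 s2=1 s1=1 clk=1 s0=1
t3.Δ0 s2=1 s1=1 clk=1 s0=1
t3.Δ1 s2=1 s1=1 clk=0 s0=1
t4.Δ0 s2=1 s1=1 clk=0 s0=1
t4.Δ1 s2=1 s1=1 clk=1 s0=1
t4.Δ2 s2=1 s1=1 clk=1 s0=0
t4.Δ3 s2=0 s1=1 clk=1 s0=0
t5.Δ0 s2=0 s1=1 clk=1 s0=0
t5.Δ1 s2=0 s1=1 clk=0 s0=0
t6.Δ0 s2=0 s1=1 clk=0 s0=0
t6.Δ1 s2=0 s1=1 clk=1 s0=0
t6.Δ2 s2=0 s1=1 clk=1 s0=1
t6.Δ3 s2=1 s1=1 clk=1 s0=1
t7.Δ0 s2=1 s1=1 clk=1 s0=1
t7.Δ1 s2=1 s1=1 clk=0 s0=1
t8.Δ0 s2=1 s1=1 clk=0 s0=1
t8.Δ1 s2=1 s1=1 clk=1 s0=1
t8.Δ2 s2=1 s1=1 clk=1 s0=0
t8.Δ3 s2=0 s1=1 clk=1 s0=0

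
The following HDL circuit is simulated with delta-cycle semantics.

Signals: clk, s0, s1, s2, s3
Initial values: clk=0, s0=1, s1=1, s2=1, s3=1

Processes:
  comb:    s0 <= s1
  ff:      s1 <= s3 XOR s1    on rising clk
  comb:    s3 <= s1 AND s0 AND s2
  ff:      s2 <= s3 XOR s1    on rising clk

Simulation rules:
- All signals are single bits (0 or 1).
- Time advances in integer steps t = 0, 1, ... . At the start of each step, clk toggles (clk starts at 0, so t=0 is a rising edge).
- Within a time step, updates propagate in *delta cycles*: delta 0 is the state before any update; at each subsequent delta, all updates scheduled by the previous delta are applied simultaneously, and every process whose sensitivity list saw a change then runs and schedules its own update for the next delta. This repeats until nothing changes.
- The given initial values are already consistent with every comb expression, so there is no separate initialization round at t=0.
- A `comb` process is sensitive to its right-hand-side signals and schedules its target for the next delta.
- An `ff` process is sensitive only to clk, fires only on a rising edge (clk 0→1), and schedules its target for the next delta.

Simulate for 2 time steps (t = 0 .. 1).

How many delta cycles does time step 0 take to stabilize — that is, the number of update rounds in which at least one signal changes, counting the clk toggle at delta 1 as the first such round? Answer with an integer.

t=0 Δ0: s1=1 s3=1 s0=1 clk=0 s2=1
  Δ1: clk:0→1
  Δ2: s1:1→0, s2:1→0
  Δ3: s3:1→0, s0:1→0
  (3Δ to stable)
t=1 Δ0: s1=0 s3=0 s0=0 clk=1 s2=0
  Δ1: clk:1→0
  (1Δ to stable)

3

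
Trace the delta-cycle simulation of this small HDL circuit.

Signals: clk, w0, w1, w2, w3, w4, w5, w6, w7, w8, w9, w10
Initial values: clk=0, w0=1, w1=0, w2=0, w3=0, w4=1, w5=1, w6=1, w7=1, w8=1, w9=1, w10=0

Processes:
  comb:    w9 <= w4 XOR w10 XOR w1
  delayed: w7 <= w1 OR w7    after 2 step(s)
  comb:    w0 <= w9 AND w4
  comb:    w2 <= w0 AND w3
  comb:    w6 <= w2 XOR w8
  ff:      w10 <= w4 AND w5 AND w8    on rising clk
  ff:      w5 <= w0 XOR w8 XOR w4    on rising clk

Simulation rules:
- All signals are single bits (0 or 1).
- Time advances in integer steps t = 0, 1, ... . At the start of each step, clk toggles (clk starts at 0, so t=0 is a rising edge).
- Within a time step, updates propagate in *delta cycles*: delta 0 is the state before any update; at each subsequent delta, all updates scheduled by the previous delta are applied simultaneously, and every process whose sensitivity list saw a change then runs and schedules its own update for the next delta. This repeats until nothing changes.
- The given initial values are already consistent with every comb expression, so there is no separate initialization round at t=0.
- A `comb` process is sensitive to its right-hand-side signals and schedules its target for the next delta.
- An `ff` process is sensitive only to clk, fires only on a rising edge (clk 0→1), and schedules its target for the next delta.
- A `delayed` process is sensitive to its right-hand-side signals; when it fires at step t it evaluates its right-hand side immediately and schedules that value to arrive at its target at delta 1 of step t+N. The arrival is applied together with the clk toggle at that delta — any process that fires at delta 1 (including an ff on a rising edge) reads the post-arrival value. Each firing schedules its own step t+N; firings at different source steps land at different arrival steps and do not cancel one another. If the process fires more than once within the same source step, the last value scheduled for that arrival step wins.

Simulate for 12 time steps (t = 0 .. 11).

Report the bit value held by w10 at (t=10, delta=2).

1

t0.Δ0 w6=1 w3=0 w8=1 w0=1 w9=1 w10=0 w2=0 w1=0 w5=1 w7=1 clk=0 w4=1
t0.Δ1 w6=1 w3=0 w8=1 w0=1 w9=1 w10=0 w2=0 w1=0 w5=1 w7=1 clk=1 w4=1
t0.Δ2 w6=1 w3=0 w8=1 w0=1 w9=1 w10=1 w2=0 w1=0 w5=1 w7=1 clk=1 w4=1
t0.Δ3 w6=1 w3=0 w8=1 w0=1 w9=0 w10=1 w2=0 w1=0 w5=1 w7=1 clk=1 w4=1
t0.Δ4 w6=1 w3=0 w8=1 w0=0 w9=0 w10=1 w2=0 w1=0 w5=1 w7=1 clk=1 w4=1
t1.Δ0 w6=1 w3=0 w8=1 w0=0 w9=0 w10=1 w2=0 w1=0 w5=1 w7=1 clk=1 w4=1
t1.Δ1 w6=1 w3=0 w8=1 w0=0 w9=0 w10=1 w2=0 w1=0 w5=1 w7=1 clk=0 w4=1
t2.Δ0 w6=1 w3=0 w8=1 w0=0 w9=0 w10=1 w2=0 w1=0 w5=1 w7=1 clk=0 w4=1
t2.Δ1 w6=1 w3=0 w8=1 w0=0 w9=0 w10=1 w2=0 w1=0 w5=1 w7=1 clk=1 w4=1
t2.Δ2 w6=1 w3=0 w8=1 w0=0 w9=0 w10=1 w2=0 w1=0 w5=0 w7=1 clk=1 w4=1
t3.Δ0 w6=1 w3=0 w8=1 w0=0 w9=0 w10=1 w2=0 w1=0 w5=0 w7=1 clk=1 w4=1
t3.Δ1 w6=1 w3=0 w8=1 w0=0 w9=0 w10=1 w2=0 w1=0 w5=0 w7=1 clk=0 w4=1
t4.Δ0 w6=1 w3=0 w8=1 w0=0 w9=0 w10=1 w2=0 w1=0 w5=0 w7=1 clk=0 w4=1
t4.Δ1 w6=1 w3=0 w8=1 w0=0 w9=0 w10=1 w2=0 w1=0 w5=0 w7=1 clk=1 w4=1
t4.Δ2 w6=1 w3=0 w8=1 w0=0 w9=0 w10=0 w2=0 w1=0 w5=0 w7=1 clk=1 w4=1
t4.Δ3 w6=1 w3=0 w8=1 w0=0 w9=1 w10=0 w2=0 w1=0 w5=0 w7=1 clk=1 w4=1
t4.Δ4 w6=1 w3=0 w8=1 w0=1 w9=1 w10=0 w2=0 w1=0 w5=0 w7=1 clk=1 w4=1
t5.Δ0 w6=1 w3=0 w8=1 w0=1 w9=1 w10=0 w2=0 w1=0 w5=0 w7=1 clk=1 w4=1
t5.Δ1 w6=1 w3=0 w8=1 w0=1 w9=1 w10=0 w2=0 w1=0 w5=0 w7=1 clk=0 w4=1
t6.Δ0 w6=1 w3=0 w8=1 w0=1 w9=1 w10=0 w2=0 w1=0 w5=0 w7=1 clk=0 w4=1
t6.Δ1 w6=1 w3=0 w8=1 w0=1 w9=1 w10=0 w2=0 w1=0 w5=0 w7=1 clk=1 w4=1
t6.Δ2 w6=1 w3=0 w8=1 w0=1 w9=1 w10=0 w2=0 w1=0 w5=1 w7=1 clk=1 w4=1
t7.Δ0 w6=1 w3=0 w8=1 w0=1 w9=1 w10=0 w2=0 w1=0 w5=1 w7=1 clk=1 w4=1
t7.Δ1 w6=1 w3=0 w8=1 w0=1 w9=1 w10=0 w2=0 w1=0 w5=1 w7=1 clk=0 w4=1
t8.Δ0 w6=1 w3=0 w8=1 w0=1 w9=1 w10=0 w2=0 w1=0 w5=1 w7=1 clk=0 w4=1
t8.Δ1 w6=1 w3=0 w8=1 w0=1 w9=1 w10=0 w2=0 w1=0 w5=1 w7=1 clk=1 w4=1
t8.Δ2 w6=1 w3=0 w8=1 w0=1 w9=1 w10=1 w2=0 w1=0 w5=1 w7=1 clk=1 w4=1
t8.Δ3 w6=1 w3=0 w8=1 w0=1 w9=0 w10=1 w2=0 w1=0 w5=1 w7=1 clk=1 w4=1
t8.Δ4 w6=1 w3=0 w8=1 w0=0 w9=0 w10=1 w2=0 w1=0 w5=1 w7=1 clk=1 w4=1
t9.Δ0 w6=1 w3=0 w8=1 w0=0 w9=0 w10=1 w2=0 w1=0 w5=1 w7=1 clk=1 w4=1
t9.Δ1 w6=1 w3=0 w8=1 w0=0 w9=0 w10=1 w2=0 w1=0 w5=1 w7=1 clk=0 w4=1
t10.Δ0 w6=1 w3=0 w8=1 w0=0 w9=0 w10=1 w2=0 w1=0 w5=1 w7=1 clk=0 w4=1
t10.Δ1 w6=1 w3=0 w8=1 w0=0 w9=0 w10=1 w2=0 w1=0 w5=1 w7=1 clk=1 w4=1
t10.Δ2 w6=1 w3=0 w8=1 w0=0 w9=0 w10=1 w2=0 w1=0 w5=0 w7=1 clk=1 w4=1
t11.Δ0 w6=1 w3=0 w8=1 w0=0 w9=0 w10=1 w2=0 w1=0 w5=0 w7=1 clk=1 w4=1
t11.Δ1 w6=1 w3=0 w8=1 w0=0 w9=0 w10=1 w2=0 w1=0 w5=0 w7=1 clk=0 w4=1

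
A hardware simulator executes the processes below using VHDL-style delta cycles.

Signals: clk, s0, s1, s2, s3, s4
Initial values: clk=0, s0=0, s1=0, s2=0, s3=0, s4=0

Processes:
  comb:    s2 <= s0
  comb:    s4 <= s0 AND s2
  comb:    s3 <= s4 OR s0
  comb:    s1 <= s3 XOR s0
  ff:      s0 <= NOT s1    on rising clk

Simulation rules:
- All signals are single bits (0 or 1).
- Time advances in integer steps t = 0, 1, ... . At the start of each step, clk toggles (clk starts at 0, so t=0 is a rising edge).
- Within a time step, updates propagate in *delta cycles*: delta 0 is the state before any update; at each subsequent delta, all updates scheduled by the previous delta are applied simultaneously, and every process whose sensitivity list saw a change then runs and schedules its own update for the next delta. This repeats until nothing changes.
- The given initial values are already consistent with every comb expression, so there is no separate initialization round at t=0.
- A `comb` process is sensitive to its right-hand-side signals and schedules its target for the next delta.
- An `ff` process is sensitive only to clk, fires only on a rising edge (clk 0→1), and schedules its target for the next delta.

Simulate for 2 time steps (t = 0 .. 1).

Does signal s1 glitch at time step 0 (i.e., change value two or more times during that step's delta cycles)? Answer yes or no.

yes

[bits: clk,s1,s4,s3,s0,s2]
t=0: Δ0=000000 Δ1=100000 Δ2=100010 Δ3=110111 Δ4=101111 | 4Δ
t=1: Δ0=101111 Δ1=001111 | 1Δ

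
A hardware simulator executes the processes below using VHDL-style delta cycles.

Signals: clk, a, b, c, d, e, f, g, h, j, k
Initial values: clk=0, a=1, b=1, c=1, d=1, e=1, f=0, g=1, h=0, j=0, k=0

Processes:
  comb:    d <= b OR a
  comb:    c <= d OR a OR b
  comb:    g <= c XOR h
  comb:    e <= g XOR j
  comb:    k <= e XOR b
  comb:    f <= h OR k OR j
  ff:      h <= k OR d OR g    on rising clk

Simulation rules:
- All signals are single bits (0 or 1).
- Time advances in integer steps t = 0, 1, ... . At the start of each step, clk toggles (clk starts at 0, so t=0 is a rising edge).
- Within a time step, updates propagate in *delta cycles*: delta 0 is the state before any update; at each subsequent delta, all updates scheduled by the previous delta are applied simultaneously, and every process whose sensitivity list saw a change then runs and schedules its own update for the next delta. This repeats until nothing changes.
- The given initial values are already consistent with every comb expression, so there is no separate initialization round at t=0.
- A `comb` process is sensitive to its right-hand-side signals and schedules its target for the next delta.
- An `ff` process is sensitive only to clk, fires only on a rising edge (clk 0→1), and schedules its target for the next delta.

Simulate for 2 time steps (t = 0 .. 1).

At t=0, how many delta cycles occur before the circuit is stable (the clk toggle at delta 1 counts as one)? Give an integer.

t=0 Δ0: e=1 j=0 f=0 b=1 clk=0 k=0 a=1 h=0 d=1 g=1 c=1
  Δ1: clk:0→1
  Δ2: h:0→1
  Δ3: f:0→1, g:1→0
  Δ4: e:1→0
  Δ5: k:0→1
  (5Δ to stable)
t=1 Δ0: e=0 j=0 f=1 b=1 clk=1 k=1 a=1 h=1 d=1 g=0 c=1
  Δ1: clk:1→0
  (1Δ to stable)

5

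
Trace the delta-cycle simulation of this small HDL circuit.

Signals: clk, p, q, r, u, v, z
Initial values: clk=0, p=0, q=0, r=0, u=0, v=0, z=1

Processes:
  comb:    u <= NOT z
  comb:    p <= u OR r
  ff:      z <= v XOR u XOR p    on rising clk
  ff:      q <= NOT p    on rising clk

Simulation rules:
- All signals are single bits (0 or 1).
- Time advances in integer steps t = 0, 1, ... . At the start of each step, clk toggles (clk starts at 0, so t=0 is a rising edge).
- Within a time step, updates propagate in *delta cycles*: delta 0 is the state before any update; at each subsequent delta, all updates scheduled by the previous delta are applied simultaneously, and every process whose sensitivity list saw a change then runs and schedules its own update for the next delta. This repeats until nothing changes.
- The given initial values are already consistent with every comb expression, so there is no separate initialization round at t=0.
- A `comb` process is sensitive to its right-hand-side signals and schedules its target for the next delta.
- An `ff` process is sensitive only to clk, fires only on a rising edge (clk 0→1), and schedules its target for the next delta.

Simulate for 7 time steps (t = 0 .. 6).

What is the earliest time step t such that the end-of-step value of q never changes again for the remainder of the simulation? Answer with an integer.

t=0 Δ0: u=0 r=0 v=0 q=0 z=1 p=0 clk=0
  Δ1: clk:0→1
  Δ2: q:0→1, z:1→0
  Δ3: u:0→1
  Δ4: p:0→1
  (4Δ to stable)
t=1 Δ0: u=1 r=0 v=0 q=1 z=0 p=1 clk=1
  Δ1: clk:1→0
  (1Δ to stable)
t=2 Δ0: u=1 r=0 v=0 q=1 z=0 p=1 clk=0
  Δ1: clk:0→1
  Δ2: q:1→0
  (2Δ to stable)
t=3 Δ0: u=1 r=0 v=0 q=0 z=0 p=1 clk=1
  Δ1: clk:1→0
  (1Δ to stable)
t=4 Δ0: u=1 r=0 v=0 q=0 z=0 p=1 clk=0
  Δ1: clk:0→1
  (1Δ to stable)
t=5 Δ0: u=1 r=0 v=0 q=0 z=0 p=1 clk=1
  Δ1: clk:1→0
  (1Δ to stable)
t=6 Δ0: u=1 r=0 v=0 q=0 z=0 p=1 clk=0
  Δ1: clk:0→1
  (1Δ to stable)

2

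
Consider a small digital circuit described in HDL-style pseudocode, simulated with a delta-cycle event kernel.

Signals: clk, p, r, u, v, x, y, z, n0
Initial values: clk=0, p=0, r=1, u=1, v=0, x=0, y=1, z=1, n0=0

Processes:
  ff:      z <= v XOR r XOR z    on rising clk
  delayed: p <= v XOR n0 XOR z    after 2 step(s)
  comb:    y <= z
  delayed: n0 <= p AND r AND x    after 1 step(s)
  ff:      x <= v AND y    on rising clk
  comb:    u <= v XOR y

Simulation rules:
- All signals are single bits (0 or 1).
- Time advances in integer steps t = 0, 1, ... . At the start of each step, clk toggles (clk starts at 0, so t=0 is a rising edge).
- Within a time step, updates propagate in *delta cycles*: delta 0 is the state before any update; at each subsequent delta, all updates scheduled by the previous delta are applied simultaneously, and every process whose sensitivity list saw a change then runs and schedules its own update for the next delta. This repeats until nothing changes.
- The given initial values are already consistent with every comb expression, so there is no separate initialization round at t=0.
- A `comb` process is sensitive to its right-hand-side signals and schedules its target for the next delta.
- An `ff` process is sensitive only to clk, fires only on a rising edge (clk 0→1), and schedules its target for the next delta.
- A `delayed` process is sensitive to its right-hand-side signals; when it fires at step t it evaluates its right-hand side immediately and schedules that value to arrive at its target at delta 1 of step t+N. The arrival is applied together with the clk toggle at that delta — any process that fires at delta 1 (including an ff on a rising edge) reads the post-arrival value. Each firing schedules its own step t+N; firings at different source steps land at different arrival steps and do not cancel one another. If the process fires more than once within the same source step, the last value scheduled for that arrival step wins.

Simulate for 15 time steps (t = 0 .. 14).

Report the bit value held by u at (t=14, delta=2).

[bits: z,p,n0,y,r,clk,v,u,x]
t=0: Δ0=100110010 Δ1=100111010 Δ2=000111010 Δ3=000011010 Δ4=000011000 | 4Δ
t=1: Δ0=000011000 Δ1=000010000 | 1Δ
t=2: Δ0=000010000 Δ1=000011000 Δ2=100011000 Δ3=100111000 Δ4=100111010 | 4Δ
t=3: Δ0=100111010 Δ1=100110010 | 1Δ
t=4: Δ0=100110010 Δ1=110111010 Δ2=010111010 Δ3=010011010 Δ4=010011000 | 4Δ
t=5: Δ0=010011000 Δ1=010010000 | 1Δ
t=6: Δ0=010010000 Δ1=000011000 Δ2=100011000 Δ3=100111000 Δ4=100111010 | 4Δ
t=7: Δ0=100111010 Δ1=100110010 | 1Δ
t=8: Δ0=100110010 Δ1=110111010 Δ2=010111010 Δ3=010011010 Δ4=010011000 | 4Δ
t=9: Δ0=010011000 Δ1=010010000 | 1Δ
t=10: Δ0=010010000 Δ1=000011000 Δ2=100011000 Δ3=100111000 Δ4=100111010 | 4Δ
t=11: Δ0=100111010 Δ1=100110010 | 1Δ
t=12: Δ0=100110010 Δ1=110111010 Δ2=010111010 Δ3=010011010 Δ4=010011000 | 4Δ
t=13: Δ0=010011000 Δ1=010010000 | 1Δ
t=14: Δ0=010010000 Δ1=000011000 Δ2=100011000 Δ3=100111000 Δ4=100111010 | 4Δ

0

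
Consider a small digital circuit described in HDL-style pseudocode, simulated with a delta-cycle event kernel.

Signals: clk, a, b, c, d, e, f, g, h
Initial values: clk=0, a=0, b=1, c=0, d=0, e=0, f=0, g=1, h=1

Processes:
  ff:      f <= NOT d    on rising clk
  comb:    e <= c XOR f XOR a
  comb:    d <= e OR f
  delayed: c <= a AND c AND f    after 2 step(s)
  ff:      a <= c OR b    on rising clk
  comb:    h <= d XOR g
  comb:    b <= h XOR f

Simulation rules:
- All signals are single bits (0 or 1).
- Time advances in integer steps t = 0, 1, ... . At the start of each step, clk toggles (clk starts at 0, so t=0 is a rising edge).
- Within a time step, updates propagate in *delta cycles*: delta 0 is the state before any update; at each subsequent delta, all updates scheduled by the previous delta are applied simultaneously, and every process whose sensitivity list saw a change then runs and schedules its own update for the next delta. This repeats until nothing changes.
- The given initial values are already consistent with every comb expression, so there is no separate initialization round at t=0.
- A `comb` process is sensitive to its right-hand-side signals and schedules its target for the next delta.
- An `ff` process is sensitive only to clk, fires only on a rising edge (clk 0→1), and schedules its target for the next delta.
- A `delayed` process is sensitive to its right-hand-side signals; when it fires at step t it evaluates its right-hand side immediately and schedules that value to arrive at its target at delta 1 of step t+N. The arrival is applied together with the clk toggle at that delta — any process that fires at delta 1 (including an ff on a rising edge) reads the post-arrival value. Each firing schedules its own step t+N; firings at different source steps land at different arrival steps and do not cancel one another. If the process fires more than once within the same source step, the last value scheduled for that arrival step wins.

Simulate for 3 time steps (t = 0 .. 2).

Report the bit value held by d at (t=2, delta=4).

t=0 Δ0: b=1 e=0 a=0 clk=0 f=0 g=1 c=0 h=1 d=0
  Δ1: clk:0→1
  Δ2: a:0→1, f:0→1
  Δ3: b:1→0, d:0→1
  Δ4: h:1→0
  Δ5: b:0→1
  (5Δ to stable)
t=1 Δ0: b=1 e=0 a=1 clk=1 f=1 g=1 c=0 h=0 d=1
  Δ1: clk:1→0
  (1Δ to stable)
t=2 Δ0: b=1 e=0 a=1 clk=0 f=1 g=1 c=0 h=0 d=1
  Δ1: clk:0→1
  Δ2: f:1→0
  Δ3: b:1→0, e:0→1, d:1→0
  Δ4: h:0→1, d:0→1
  Δ5: b:0→1, h:1→0
  Δ6: b:1→0
  (6Δ to stable)

1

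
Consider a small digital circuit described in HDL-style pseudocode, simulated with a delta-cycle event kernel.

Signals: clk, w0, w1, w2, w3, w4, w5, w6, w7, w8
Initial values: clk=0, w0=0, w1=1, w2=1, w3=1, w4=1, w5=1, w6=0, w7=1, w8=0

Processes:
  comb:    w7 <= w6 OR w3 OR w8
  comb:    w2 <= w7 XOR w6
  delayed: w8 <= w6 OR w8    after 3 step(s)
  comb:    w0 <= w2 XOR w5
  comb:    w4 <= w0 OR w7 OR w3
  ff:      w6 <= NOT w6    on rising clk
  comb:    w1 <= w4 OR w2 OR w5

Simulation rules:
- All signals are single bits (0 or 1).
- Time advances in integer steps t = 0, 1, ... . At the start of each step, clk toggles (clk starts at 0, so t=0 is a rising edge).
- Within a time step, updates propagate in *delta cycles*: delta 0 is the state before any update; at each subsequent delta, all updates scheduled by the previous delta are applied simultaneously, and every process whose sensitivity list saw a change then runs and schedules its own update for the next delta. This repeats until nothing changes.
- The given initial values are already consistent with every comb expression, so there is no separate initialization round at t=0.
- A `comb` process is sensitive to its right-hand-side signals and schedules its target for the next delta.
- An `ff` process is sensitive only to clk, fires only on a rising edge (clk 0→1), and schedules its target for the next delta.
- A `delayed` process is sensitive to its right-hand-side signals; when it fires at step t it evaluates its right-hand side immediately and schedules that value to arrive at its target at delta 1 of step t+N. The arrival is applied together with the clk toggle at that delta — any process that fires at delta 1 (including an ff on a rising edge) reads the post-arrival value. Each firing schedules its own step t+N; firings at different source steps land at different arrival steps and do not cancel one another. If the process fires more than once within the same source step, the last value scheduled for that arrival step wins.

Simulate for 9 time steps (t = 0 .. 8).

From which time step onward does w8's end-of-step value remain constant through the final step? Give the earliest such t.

t0.Δ0 w0=0 w5=1 w2=1 w1=1 w4=1 w6=0 w7=1 w8=0 w3=1 clk=0
t0.Δ1 w0=0 w5=1 w2=1 w1=1 w4=1 w6=0 w7=1 w8=0 w3=1 clk=1
t0.Δ2 w0=0 w5=1 w2=1 w1=1 w4=1 w6=1 w7=1 w8=0 w3=1 clk=1
t0.Δ3 w0=0 w5=1 w2=0 w1=1 w4=1 w6=1 w7=1 w8=0 w3=1 clk=1
t0.Δ4 w0=1 w5=1 w2=0 w1=1 w4=1 w6=1 w7=1 w8=0 w3=1 clk=1
t1.Δ0 w0=1 w5=1 w2=0 w1=1 w4=1 w6=1 w7=1 w8=0 w3=1 clk=1
t1.Δ1 w0=1 w5=1 w2=0 w1=1 w4=1 w6=1 w7=1 w8=0 w3=1 clk=0
t2.Δ0 w0=1 w5=1 w2=0 w1=1 w4=1 w6=1 w7=1 w8=0 w3=1 clk=0
t2.Δ1 w0=1 w5=1 w2=0 w1=1 w4=1 w6=1 w7=1 w8=0 w3=1 clk=1
t2.Δ2 w0=1 w5=1 w2=0 w1=1 w4=1 w6=0 w7=1 w8=0 w3=1 clk=1
t2.Δ3 w0=1 w5=1 w2=1 w1=1 w4=1 w6=0 w7=1 w8=0 w3=1 clk=1
t2.Δ4 w0=0 w5=1 w2=1 w1=1 w4=1 w6=0 w7=1 w8=0 w3=1 clk=1
t3.Δ0 w0=0 w5=1 w2=1 w1=1 w4=1 w6=0 w7=1 w8=0 w3=1 clk=1
t3.Δ1 w0=0 w5=1 w2=1 w1=1 w4=1 w6=0 w7=1 w8=1 w3=1 clk=0
t4.Δ0 w0=0 w5=1 w2=1 w1=1 w4=1 w6=0 w7=1 w8=1 w3=1 clk=0
t4.Δ1 w0=0 w5=1 w2=1 w1=1 w4=1 w6=0 w7=1 w8=1 w3=1 clk=1
t4.Δ2 w0=0 w5=1 w2=1 w1=1 w4=1 w6=1 w7=1 w8=1 w3=1 clk=1
t4.Δ3 w0=0 w5=1 w2=0 w1=1 w4=1 w6=1 w7=1 w8=1 w3=1 clk=1
t4.Δ4 w0=1 w5=1 w2=0 w1=1 w4=1 w6=1 w7=1 w8=1 w3=1 clk=1
t5.Δ0 w0=1 w5=1 w2=0 w1=1 w4=1 w6=1 w7=1 w8=1 w3=1 clk=1
t5.Δ1 w0=1 w5=1 w2=0 w1=1 w4=1 w6=1 w7=1 w8=0 w3=1 clk=0
t6.Δ0 w0=1 w5=1 w2=0 w1=1 w4=1 w6=1 w7=1 w8=0 w3=1 clk=0
t6.Δ1 w0=1 w5=1 w2=0 w1=1 w4=1 w6=1 w7=1 w8=1 w3=1 clk=1
t6.Δ2 w0=1 w5=1 w2=0 w1=1 w4=1 w6=0 w7=1 w8=1 w3=1 clk=1
t6.Δ3 w0=1 w5=1 w2=1 w1=1 w4=1 w6=0 w7=1 w8=1 w3=1 clk=1
t6.Δ4 w0=0 w5=1 w2=1 w1=1 w4=1 w6=0 w7=1 w8=1 w3=1 clk=1
t7.Δ0 w0=0 w5=1 w2=1 w1=1 w4=1 w6=0 w7=1 w8=1 w3=1 clk=1
t7.Δ1 w0=0 w5=1 w2=1 w1=1 w4=1 w6=0 w7=1 w8=1 w3=1 clk=0
t8.Δ0 w0=0 w5=1 w2=1 w1=1 w4=1 w6=0 w7=1 w8=1 w3=1 clk=0
t8.Δ1 w0=0 w5=1 w2=1 w1=1 w4=1 w6=0 w7=1 w8=1 w3=1 clk=1
t8.Δ2 w0=0 w5=1 w2=1 w1=1 w4=1 w6=1 w7=1 w8=1 w3=1 clk=1
t8.Δ3 w0=0 w5=1 w2=0 w1=1 w4=1 w6=1 w7=1 w8=1 w3=1 clk=1
t8.Δ4 w0=1 w5=1 w2=0 w1=1 w4=1 w6=1 w7=1 w8=1 w3=1 clk=1

6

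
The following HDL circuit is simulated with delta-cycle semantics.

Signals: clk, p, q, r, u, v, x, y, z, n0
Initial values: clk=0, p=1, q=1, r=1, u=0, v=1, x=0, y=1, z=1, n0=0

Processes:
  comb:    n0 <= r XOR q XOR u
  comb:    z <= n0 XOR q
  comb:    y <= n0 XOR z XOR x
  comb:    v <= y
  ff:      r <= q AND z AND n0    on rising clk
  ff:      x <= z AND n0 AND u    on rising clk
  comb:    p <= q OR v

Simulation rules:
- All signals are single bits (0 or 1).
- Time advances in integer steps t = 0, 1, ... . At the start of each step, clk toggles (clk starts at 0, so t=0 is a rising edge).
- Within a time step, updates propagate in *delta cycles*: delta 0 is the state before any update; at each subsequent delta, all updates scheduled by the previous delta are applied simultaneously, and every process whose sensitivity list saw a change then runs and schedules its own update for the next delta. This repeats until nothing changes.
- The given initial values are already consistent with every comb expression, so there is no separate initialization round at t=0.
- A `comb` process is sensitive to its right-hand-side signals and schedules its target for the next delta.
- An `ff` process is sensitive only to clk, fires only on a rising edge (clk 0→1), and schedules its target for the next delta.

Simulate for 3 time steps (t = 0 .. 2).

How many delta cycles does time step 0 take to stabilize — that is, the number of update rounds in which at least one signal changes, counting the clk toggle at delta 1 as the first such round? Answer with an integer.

6

t0.Δ0 z=1 clk=0 y=1 q=1 u=0 p=1 n0=0 v=1 r=1 x=0
t0.Δ1 z=1 clk=1 y=1 q=1 u=0 p=1 n0=0 v=1 r=1 x=0
t0.Δ2 z=1 clk=1 y=1 q=1 u=0 p=1 n0=0 v=1 r=0 x=0
t0.Δ3 z=1 clk=1 y=1 q=1 u=0 p=1 n0=1 v=1 r=0 x=0
t0.Δ4 z=0 clk=1 y=0 q=1 u=0 p=1 n0=1 v=1 r=0 x=0
t0.Δ5 z=0 clk=1 y=1 q=1 u=0 p=1 n0=1 v=0 r=0 x=0
t0.Δ6 z=0 clk=1 y=1 q=1 u=0 p=1 n0=1 v=1 r=0 x=0
t1.Δ0 z=0 clk=1 y=1 q=1 u=0 p=1 n0=1 v=1 r=0 x=0
t1.Δ1 z=0 clk=0 y=1 q=1 u=0 p=1 n0=1 v=1 r=0 x=0
t2.Δ0 z=0 clk=0 y=1 q=1 u=0 p=1 n0=1 v=1 r=0 x=0
t2.Δ1 z=0 clk=1 y=1 q=1 u=0 p=1 n0=1 v=1 r=0 x=0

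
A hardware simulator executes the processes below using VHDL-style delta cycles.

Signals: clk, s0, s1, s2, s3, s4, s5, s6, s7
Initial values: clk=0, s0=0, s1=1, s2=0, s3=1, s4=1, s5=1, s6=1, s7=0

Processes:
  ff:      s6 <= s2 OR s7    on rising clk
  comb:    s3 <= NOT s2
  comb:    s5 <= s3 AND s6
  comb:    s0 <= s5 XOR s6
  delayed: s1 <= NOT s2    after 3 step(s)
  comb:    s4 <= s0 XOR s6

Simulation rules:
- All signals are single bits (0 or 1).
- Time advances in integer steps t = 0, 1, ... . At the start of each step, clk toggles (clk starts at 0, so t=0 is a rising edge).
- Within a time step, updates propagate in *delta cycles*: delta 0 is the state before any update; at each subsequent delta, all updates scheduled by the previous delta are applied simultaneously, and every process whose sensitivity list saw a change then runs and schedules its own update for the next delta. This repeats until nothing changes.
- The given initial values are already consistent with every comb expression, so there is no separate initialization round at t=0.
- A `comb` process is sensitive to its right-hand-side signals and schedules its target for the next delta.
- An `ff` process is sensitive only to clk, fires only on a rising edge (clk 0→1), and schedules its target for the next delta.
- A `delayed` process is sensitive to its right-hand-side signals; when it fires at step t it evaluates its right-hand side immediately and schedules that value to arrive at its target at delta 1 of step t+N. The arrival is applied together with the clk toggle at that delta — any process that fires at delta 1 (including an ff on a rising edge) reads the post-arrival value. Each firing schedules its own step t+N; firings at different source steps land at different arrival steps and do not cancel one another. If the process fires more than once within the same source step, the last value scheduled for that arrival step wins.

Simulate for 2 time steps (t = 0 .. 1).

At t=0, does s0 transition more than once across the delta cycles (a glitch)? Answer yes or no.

yes

t=0 Δ0: s1=1 s6=1 s5=1 s4=1 s7=0 s2=0 clk=0 s0=0 s3=1
  Δ1: clk:0→1
  Δ2: s6:1→0
  Δ3: s5:1→0, s4:1→0, s0:0→1
  Δ4: s4:0→1, s0:1→0
  Δ5: s4:1→0
  (5Δ to stable)
t=1 Δ0: s1=1 s6=0 s5=0 s4=0 s7=0 s2=0 clk=1 s0=0 s3=1
  Δ1: clk:1→0
  (1Δ to stable)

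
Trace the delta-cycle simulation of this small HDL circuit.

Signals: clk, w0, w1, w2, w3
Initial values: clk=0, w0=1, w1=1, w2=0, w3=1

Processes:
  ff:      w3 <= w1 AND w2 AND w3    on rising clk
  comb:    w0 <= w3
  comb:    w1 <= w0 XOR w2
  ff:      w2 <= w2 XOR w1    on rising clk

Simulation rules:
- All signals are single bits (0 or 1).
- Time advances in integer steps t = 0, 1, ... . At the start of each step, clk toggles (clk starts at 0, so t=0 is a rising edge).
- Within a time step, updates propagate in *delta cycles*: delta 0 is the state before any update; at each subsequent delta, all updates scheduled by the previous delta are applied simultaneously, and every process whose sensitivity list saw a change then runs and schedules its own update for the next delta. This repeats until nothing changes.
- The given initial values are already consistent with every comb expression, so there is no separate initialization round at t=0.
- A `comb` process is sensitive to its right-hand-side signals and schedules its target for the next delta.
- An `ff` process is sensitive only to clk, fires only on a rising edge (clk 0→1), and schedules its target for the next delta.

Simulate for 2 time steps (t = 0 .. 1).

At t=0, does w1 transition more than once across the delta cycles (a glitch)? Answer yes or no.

t0.Δ0 w0=1 w3=1 w2=0 clk=0 w1=1
t0.Δ1 w0=1 w3=1 w2=0 clk=1 w1=1
t0.Δ2 w0=1 w3=0 w2=1 clk=1 w1=1
t0.Δ3 w0=0 w3=0 w2=1 clk=1 w1=0
t0.Δ4 w0=0 w3=0 w2=1 clk=1 w1=1
t1.Δ0 w0=0 w3=0 w2=1 clk=1 w1=1
t1.Δ1 w0=0 w3=0 w2=1 clk=0 w1=1

yes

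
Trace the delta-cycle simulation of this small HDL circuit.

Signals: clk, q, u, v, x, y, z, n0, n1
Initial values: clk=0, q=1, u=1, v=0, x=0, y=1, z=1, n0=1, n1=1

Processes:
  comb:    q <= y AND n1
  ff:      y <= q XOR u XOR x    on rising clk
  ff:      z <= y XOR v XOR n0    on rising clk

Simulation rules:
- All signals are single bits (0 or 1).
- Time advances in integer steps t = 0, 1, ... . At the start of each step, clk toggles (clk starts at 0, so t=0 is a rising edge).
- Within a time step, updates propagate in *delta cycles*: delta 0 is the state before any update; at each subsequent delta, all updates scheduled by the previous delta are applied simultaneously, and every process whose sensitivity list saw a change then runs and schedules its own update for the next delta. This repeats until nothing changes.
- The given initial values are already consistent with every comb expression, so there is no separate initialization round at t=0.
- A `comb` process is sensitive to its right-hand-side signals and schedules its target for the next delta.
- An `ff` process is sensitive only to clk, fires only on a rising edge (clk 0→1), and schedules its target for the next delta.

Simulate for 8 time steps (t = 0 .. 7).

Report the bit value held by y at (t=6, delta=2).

t=0 Δ0: q=1 y=1 u=1 z=1 clk=0 v=0 n0=1 x=0 n1=1
  Δ1: clk:0→1
  Δ2: y:1→0, z:1→0
  Δ3: q:1→0
  (3Δ to stable)
t=1 Δ0: q=0 y=0 u=1 z=0 clk=1 v=0 n0=1 x=0 n1=1
  Δ1: clk:1→0
  (1Δ to stable)
t=2 Δ0: q=0 y=0 u=1 z=0 clk=0 v=0 n0=1 x=0 n1=1
  Δ1: clk:0→1
  Δ2: y:0→1, z:0→1
  Δ3: q:0→1
  (3Δ to stable)
t=3 Δ0: q=1 y=1 u=1 z=1 clk=1 v=0 n0=1 x=0 n1=1
  Δ1: clk:1→0
  (1Δ to stable)
t=4 Δ0: q=1 y=1 u=1 z=1 clk=0 v=0 n0=1 x=0 n1=1
  Δ1: clk:0→1
  Δ2: y:1→0, z:1→0
  Δ3: q:1→0
  (3Δ to stable)
t=5 Δ0: q=0 y=0 u=1 z=0 clk=1 v=0 n0=1 x=0 n1=1
  Δ1: clk:1→0
  (1Δ to stable)
t=6 Δ0: q=0 y=0 u=1 z=0 clk=0 v=0 n0=1 x=0 n1=1
  Δ1: clk:0→1
  Δ2: y:0→1, z:0→1
  Δ3: q:0→1
  (3Δ to stable)
t=7 Δ0: q=1 y=1 u=1 z=1 clk=1 v=0 n0=1 x=0 n1=1
  Δ1: clk:1→0
  (1Δ to stable)

1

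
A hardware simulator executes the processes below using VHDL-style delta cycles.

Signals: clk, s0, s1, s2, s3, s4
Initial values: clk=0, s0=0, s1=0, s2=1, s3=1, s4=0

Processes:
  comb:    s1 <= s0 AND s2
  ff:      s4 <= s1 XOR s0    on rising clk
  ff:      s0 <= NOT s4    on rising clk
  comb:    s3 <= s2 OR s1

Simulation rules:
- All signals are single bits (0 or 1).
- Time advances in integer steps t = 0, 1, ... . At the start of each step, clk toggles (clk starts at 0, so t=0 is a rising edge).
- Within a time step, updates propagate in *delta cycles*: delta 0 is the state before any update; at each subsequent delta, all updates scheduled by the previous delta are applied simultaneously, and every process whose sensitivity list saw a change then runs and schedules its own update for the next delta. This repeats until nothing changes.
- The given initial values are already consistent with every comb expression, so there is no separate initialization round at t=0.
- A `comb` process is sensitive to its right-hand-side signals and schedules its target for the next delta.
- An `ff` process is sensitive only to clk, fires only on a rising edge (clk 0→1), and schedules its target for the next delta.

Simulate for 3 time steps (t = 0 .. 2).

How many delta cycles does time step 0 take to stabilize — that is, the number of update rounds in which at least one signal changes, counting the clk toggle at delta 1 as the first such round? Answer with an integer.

t=0 Δ0: s2=1 s4=0 s1=0 s0=0 s3=1 clk=0
  Δ1: clk:0→1
  Δ2: s0:0→1
  Δ3: s1:0→1
  (3Δ to stable)
t=1 Δ0: s2=1 s4=0 s1=1 s0=1 s3=1 clk=1
  Δ1: clk:1→0
  (1Δ to stable)
t=2 Δ0: s2=1 s4=0 s1=1 s0=1 s3=1 clk=0
  Δ1: clk:0→1
  (1Δ to stable)

3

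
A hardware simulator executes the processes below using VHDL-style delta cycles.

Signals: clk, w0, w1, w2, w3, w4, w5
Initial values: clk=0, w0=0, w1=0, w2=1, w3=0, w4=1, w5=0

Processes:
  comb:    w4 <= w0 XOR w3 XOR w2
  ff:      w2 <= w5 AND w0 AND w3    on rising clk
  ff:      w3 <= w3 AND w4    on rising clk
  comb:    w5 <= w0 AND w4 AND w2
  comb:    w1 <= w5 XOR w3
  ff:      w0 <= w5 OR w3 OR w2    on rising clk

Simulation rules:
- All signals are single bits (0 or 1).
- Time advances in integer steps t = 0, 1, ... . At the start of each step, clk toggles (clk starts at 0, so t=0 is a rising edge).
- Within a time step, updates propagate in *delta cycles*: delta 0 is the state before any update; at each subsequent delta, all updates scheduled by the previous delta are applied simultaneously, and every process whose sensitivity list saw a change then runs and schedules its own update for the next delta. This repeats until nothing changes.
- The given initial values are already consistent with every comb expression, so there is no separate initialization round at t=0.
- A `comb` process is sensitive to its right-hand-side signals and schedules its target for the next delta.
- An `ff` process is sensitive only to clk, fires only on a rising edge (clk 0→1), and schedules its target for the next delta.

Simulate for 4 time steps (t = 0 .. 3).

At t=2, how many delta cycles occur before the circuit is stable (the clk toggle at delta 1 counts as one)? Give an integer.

3

[bits: clk,w2,w0,w1,w4,w3,w5]
t=0: Δ0=0100100 Δ1=1100100 Δ2=1010100 | 2Δ
t=1: Δ0=1010100 Δ1=0010100 | 1Δ
t=2: Δ0=0010100 Δ1=1010100 Δ2=1000100 Δ3=1000000 | 3Δ
t=3: Δ0=1000000 Δ1=0000000 | 1Δ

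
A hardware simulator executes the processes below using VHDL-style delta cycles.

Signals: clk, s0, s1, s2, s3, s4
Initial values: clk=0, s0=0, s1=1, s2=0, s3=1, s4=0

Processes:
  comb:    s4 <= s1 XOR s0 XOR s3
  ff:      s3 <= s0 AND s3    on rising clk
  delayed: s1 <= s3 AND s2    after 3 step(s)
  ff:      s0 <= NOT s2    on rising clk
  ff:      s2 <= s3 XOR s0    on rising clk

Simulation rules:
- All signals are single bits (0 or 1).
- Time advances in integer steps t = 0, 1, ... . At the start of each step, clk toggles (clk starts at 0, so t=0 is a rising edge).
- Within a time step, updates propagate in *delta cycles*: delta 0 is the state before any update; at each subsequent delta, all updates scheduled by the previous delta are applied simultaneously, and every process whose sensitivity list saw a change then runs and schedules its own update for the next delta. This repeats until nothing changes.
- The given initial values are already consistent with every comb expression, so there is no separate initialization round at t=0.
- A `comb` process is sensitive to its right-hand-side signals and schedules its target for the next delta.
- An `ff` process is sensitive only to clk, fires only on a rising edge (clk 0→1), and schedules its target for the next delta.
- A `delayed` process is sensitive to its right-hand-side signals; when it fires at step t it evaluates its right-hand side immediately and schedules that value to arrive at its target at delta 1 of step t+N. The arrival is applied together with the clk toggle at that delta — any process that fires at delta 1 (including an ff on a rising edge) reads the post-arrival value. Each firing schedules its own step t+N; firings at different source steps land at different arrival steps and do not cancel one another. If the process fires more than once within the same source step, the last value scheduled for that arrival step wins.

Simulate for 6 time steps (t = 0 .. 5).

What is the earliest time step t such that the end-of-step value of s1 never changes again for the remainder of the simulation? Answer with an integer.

t=0 Δ0: s3=1 s2=0 s4=0 s0=0 s1=1 clk=0
  Δ1: clk:0→1
  Δ2: s3:1→0, s2:0→1, s0:0→1
  (2Δ to stable)
t=1 Δ0: s3=0 s2=1 s4=0 s0=1 s1=1 clk=1
  Δ1: clk:1→0
  (1Δ to stable)
t=2 Δ0: s3=0 s2=1 s4=0 s0=1 s1=1 clk=0
  Δ1: clk:0→1
  Δ2: s0:1→0
  Δ3: s4:0→1
  (3Δ to stable)
t=3 Δ0: s3=0 s2=1 s4=1 s0=0 s1=1 clk=1
  Δ1: s1:1→0, clk:1→0
  Δ2: s4:1→0
  (2Δ to stable)
t=4 Δ0: s3=0 s2=1 s4=0 s0=0 s1=0 clk=0
  Δ1: clk:0→1
  Δ2: s2:1→0
  (2Δ to stable)
t=5 Δ0: s3=0 s2=0 s4=0 s0=0 s1=0 clk=1
  Δ1: clk:1→0
  (1Δ to stable)

3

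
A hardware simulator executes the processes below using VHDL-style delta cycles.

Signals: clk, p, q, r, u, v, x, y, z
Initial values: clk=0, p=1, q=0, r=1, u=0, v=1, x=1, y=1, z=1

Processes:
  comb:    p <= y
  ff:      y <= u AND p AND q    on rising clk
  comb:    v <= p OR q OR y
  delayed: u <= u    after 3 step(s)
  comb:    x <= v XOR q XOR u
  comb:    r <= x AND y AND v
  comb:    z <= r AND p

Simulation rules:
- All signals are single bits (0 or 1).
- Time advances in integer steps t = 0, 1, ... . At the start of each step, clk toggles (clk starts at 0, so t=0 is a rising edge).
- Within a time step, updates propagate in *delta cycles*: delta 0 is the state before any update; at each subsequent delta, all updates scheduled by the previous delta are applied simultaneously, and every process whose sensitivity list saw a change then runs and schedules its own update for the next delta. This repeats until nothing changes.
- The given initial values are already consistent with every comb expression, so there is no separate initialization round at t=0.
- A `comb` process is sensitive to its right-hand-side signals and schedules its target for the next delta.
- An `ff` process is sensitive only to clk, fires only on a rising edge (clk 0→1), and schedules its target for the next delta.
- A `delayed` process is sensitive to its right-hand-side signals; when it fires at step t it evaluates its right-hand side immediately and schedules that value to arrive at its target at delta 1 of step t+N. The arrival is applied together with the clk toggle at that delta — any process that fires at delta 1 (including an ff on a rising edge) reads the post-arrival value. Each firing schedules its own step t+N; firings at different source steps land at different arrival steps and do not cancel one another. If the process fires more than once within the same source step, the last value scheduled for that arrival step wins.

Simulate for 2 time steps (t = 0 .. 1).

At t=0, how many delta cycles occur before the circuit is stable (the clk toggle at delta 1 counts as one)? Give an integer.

5

t0.Δ0 y=1 q=0 p=1 x=1 clk=0 r=1 v=1 u=0 z=1
t0.Δ1 y=1 q=0 p=1 x=1 clk=1 r=1 v=1 u=0 z=1
t0.Δ2 y=0 q=0 p=1 x=1 clk=1 r=1 v=1 u=0 z=1
t0.Δ3 y=0 q=0 p=0 x=1 clk=1 r=0 v=1 u=0 z=1
t0.Δ4 y=0 q=0 p=0 x=1 clk=1 r=0 v=0 u=0 z=0
t0.Δ5 y=0 q=0 p=0 x=0 clk=1 r=0 v=0 u=0 z=0
t1.Δ0 y=0 q=0 p=0 x=0 clk=1 r=0 v=0 u=0 z=0
t1.Δ1 y=0 q=0 p=0 x=0 clk=0 r=0 v=0 u=0 z=0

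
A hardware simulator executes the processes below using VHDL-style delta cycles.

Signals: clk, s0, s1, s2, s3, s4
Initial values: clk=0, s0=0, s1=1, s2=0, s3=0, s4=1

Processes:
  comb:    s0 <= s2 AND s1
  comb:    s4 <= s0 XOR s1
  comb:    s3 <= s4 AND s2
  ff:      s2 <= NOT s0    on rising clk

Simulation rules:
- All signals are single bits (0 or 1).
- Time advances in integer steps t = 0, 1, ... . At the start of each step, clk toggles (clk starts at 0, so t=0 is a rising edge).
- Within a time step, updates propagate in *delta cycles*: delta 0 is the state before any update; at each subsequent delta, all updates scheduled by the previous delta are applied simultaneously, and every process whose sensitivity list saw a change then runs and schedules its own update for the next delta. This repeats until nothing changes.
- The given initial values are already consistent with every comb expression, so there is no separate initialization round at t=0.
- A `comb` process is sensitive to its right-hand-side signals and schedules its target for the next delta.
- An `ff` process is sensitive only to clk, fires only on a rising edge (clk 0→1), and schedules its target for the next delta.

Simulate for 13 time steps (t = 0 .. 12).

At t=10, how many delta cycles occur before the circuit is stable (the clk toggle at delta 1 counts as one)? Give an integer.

t=0 Δ0: s4=1 s0=0 s1=1 s3=0 s2=0 clk=0
  Δ1: clk:0→1
  Δ2: s2:0→1
  Δ3: s0:0→1, s3:0→1
  Δ4: s4:1→0
  Δ5: s3:1→0
  (5Δ to stable)
t=1 Δ0: s4=0 s0=1 s1=1 s3=0 s2=1 clk=1
  Δ1: clk:1→0
  (1Δ to stable)
t=2 Δ0: s4=0 s0=1 s1=1 s3=0 s2=1 clk=0
  Δ1: clk:0→1
  Δ2: s2:1→0
  Δ3: s0:1→0
  Δ4: s4:0→1
  (4Δ to stable)
t=3 Δ0: s4=1 s0=0 s1=1 s3=0 s2=0 clk=1
  Δ1: clk:1→0
  (1Δ to stable)
t=4 Δ0: s4=1 s0=0 s1=1 s3=0 s2=0 clk=0
  Δ1: clk:0→1
  Δ2: s2:0→1
  Δ3: s0:0→1, s3:0→1
  Δ4: s4:1→0
  Δ5: s3:1→0
  (5Δ to stable)
t=5 Δ0: s4=0 s0=1 s1=1 s3=0 s2=1 clk=1
  Δ1: clk:1→0
  (1Δ to stable)
t=6 Δ0: s4=0 s0=1 s1=1 s3=0 s2=1 clk=0
  Δ1: clk:0→1
  Δ2: s2:1→0
  Δ3: s0:1→0
  Δ4: s4:0→1
  (4Δ to stable)
t=7 Δ0: s4=1 s0=0 s1=1 s3=0 s2=0 clk=1
  Δ1: clk:1→0
  (1Δ to stable)
t=8 Δ0: s4=1 s0=0 s1=1 s3=0 s2=0 clk=0
  Δ1: clk:0→1
  Δ2: s2:0→1
  Δ3: s0:0→1, s3:0→1
  Δ4: s4:1→0
  Δ5: s3:1→0
  (5Δ to stable)
t=9 Δ0: s4=0 s0=1 s1=1 s3=0 s2=1 clk=1
  Δ1: clk:1→0
  (1Δ to stable)
t=10 Δ0: s4=0 s0=1 s1=1 s3=0 s2=1 clk=0
  Δ1: clk:0→1
  Δ2: s2:1→0
  Δ3: s0:1→0
  Δ4: s4:0→1
  (4Δ to stable)
t=11 Δ0: s4=1 s0=0 s1=1 s3=0 s2=0 clk=1
  Δ1: clk:1→0
  (1Δ to stable)
t=12 Δ0: s4=1 s0=0 s1=1 s3=0 s2=0 clk=0
  Δ1: clk:0→1
  Δ2: s2:0→1
  Δ3: s0:0→1, s3:0→1
  Δ4: s4:1→0
  Δ5: s3:1→0
  (5Δ to stable)

4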